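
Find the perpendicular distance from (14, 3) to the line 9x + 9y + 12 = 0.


|9*14 + 9*3 + 12| = |165| = 165
sqrt(81 + 81) = sqrt(162) = 12.7279
d = 165/sqrt(162) = 12.9636

12.9636


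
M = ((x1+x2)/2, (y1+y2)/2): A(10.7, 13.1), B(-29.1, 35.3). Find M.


Mx = (10.7 - 29.1)/2 = -18.4/2 = -9.2000
My = (13.1 + 35.3)/2 = 48.4/2 = 24.2000

(-9.2000, 24.2000)


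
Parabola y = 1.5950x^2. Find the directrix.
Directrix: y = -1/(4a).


a = 1.5950
1/(4a) = 0.1567
directrix: y = -0.1567 = -0.1567

y = -0.1567


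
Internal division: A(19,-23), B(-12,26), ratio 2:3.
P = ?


Px = (2*(-12) + 3*19)/5 = 33/5 = 6.6000
Py = (2*26 + 3*(-23))/5 = -17/5 = -3.4000

P = (6.6000, -3.4000)


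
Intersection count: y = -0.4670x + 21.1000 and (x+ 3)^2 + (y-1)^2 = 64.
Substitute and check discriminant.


Substitute y = -0.4670x + 21.1000: (x+ 3)^2 + (-0.4670x+21.1000-1)^2 = 64
Expand to Ax^2 + Bx + C = 0, where b-k = 20.1
A = 1+m^2 = 1.218089
B = 2(m(b-k) - h) = 2(-0.4670*20.1 + 3) = -12.7734
C = h^2 + (b-k)^2 - r^2 = 9 + 404.01 - 64 = 349.01
disc = B^2-4AC = 163.1597 - 1700.5010 = -1537.3413
disc < 0

0 intersection points


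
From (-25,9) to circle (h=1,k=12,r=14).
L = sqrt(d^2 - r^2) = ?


d = sqrt((-25-1)^2 + (9-12)^2) = sqrt(676+9) = 26.1725
L = sqrt(685.0000 - 196) = sqrt(489.0000) = 22.1133

22.1133


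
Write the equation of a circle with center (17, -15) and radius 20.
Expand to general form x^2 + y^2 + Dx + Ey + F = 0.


(x-17)^2 + (y+ 15)^2 = 20^2
D = -2h = -34, E = -2k = 30
F = h^2+k^2-r^2 = 289+225-400 = 114

x^2 + y^2 - 34x + 30y + 114 = 0


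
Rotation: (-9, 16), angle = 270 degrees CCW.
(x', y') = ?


cos(270) = 0, sin(270) = -1
x' = -9*0 - 16*(-1) = 16
y' = -9*(-1) + 16*0 = 9

(16, 9)


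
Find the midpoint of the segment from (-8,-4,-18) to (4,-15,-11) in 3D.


Mx = (-8+4)/2 = -2.0000
My = (-4- 15)/2 = -9.5000
Mz = (-18- 11)/2 = -14.5000

M = (-2.0000, -9.5000, -14.5000)


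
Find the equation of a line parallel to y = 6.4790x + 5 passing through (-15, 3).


Parallel lines have equal slopes.
m2 = 6.4790
b2 = 3 - 6.4790*(-15) = 100.1850

y = 6.4790x + 100.1850


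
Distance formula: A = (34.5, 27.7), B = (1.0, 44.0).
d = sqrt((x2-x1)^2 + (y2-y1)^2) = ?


dx = 1.0 - 34.5 = -33.5
dy = 44.0 - 27.7 = 16.3
d = sqrt(1122.25 + 265.69) = sqrt(1387.94) = 37.2551

37.2551


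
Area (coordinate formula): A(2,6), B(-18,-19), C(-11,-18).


2*(-19+ 18) = -2
-18*(-18-6) = 432
-11*(6+ 19) = -275
sum = 155
Area = |155|/2 = 77.5000

77.5000 sq units


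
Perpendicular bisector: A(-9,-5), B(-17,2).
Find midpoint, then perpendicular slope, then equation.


Midpoint = (-13, -1.5)
Slope of AB = dy/dx = 7/(-8) = -0.8750
Perp slope = -dx/dy = 8/7 = 1.1429
b = My - (perp slope)*Mx = -1.5 + (-8*(-13))/7 = -1.5 + 14.8571 = 13.3571

y = 1.1429x + 13.3571


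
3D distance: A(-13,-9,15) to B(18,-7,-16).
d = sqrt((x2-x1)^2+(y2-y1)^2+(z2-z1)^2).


dx=31, dy=2, dz=-31
d = sqrt(961+4+961) = sqrt(1926) = 43.8862

43.8862


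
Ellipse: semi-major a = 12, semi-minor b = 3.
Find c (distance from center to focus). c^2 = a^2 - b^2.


c^2 = 12^2 - 3^2 = 144 - 9 = 135
c = sqrt(135) = 11.6190

c = 11.6190


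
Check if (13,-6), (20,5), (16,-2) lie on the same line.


13*(5+ 2) + 20*(-2+ 6) + 16*(-6-5)
= 91 + 80 - 176 = -5

No, not collinear (determinant = -5)


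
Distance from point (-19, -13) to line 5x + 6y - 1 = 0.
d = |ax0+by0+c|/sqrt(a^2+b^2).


|5*(-19) + 6*(-13) - 1| = |-174| = 174
sqrt(25 + 36) = sqrt(61) = 7.8102
d = 174/sqrt(61) = 22.2784

22.2784


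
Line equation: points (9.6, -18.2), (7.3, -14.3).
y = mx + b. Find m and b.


m = (3.9)/(-2.3) = -1.6957
b = y1 - m*x1 = -18.2 - (3.9*9.6)/(-2.3) = -18.2 + 16.2783 = -1.9217

y = -1.6957x - 1.9217


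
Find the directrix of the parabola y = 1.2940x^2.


a = 1.2940
1/(4a) = 0.1932
directrix: y = -0.1932 = -0.1932

y = -0.1932


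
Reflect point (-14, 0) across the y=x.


Reflection rule for y=x: (y, x)
(-14, 0) -> (0, -14)

(0, -14)


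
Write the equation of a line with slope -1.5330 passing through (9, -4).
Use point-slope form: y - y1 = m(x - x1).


y + 4 = -1.5330(x - 9)
y = -1.5330x - 4 + 1.5330*9
y = -1.5330x + 9.7970

y = -1.5330x + 9.7970


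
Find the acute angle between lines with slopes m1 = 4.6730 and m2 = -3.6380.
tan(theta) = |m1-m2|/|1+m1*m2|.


m1-m2 = 8.311
1+m1*m2 = -16.000374
tan(theta) = |8.311/(-16.000374)| = 0.519425
theta = arctan(|8.311/(-16.000374)|) = 27.4485 degrees (acute angle)

27.4485 degrees


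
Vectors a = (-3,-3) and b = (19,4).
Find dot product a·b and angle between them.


a·b = -3*19 - 3*4 = -57 - 12 = -69
|a| = sqrt(9+9) = 4.2426
|b| = sqrt(361+16) = 19.4165
cos(theta) = -69/(sqrt(18)*sqrt(377)) = -69/sqrt(6786) = -0.837611
theta = arccos(-69/sqrt(6786)) = 146.8887 degrees

a·b = -69, theta = 146.8887 deg


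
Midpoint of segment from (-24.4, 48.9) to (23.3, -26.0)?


Mx = (-24.4 + 23.3)/2 = -1.1/2 = -0.5500
My = (48.9 - 26.0)/2 = 22.9/2 = 11.4500

(-0.5500, 11.4500)


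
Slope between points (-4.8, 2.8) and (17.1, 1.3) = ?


dy = 1.3 - 2.8 = -1.5
dx = 17.1 + 4.8 = 21.9
m = -1.5/21.9 = -0.0685

m = -0.0685


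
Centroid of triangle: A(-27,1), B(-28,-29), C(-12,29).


Gx = (-27- 28- 12)/3 = -67/3 = -22.3333
Gy = (1- 29+29)/3 = 1/3 = 0.3333

G = (-22.3333, 0.3333)


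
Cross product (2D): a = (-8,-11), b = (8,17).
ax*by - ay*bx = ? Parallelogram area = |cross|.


cross = -8*17 + 11*8 = -136 + 88 = -48
Parallelogram area = |-48| = 48

cross = -48, parallelogram area = 48


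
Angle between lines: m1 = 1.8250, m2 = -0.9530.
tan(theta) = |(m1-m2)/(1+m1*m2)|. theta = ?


m1-m2 = 2.778
1+m1*m2 = -0.739225
tan(theta) = |2.778/(-0.739225)| = 3.757990
theta = arctan(|2.778/(-0.739225)|) = 75.0989 degrees (acute angle)

75.0989 degrees


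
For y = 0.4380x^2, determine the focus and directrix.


a = 0.4380
1/(4a) = 0.5708
Focus = (0, 0.5708)
Directrix: y = -0.5708

Focus = (0, 0.5708), Directrix: y = -0.5708


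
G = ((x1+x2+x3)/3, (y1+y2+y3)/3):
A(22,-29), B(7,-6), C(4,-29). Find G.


Gx = (22+7+4)/3 = 33/3 = 11.0000
Gy = (-29- 6- 29)/3 = -64/3 = -21.3333

G = (11.0000, -21.3333)


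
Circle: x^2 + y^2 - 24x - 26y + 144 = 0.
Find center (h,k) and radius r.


h = -D/2 = 24/2 = 12
k = -E/2 = 26/2 = 13
r^2 = h^2 + k^2 - F = 144 + 169 - 144 = 169
r = 13

Center (12, 13), radius = 13


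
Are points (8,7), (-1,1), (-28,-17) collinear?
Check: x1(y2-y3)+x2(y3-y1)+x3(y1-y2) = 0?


8*(1+ 17) - 1*(-17-7) - 28*(7-1)
= 144 + 24 - 168 = 0

Yes, collinear (determinant = 0)


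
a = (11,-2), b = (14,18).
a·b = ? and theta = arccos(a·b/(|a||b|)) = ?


a·b = 11*14 - 2*18 = 154 - 36 = 118
|a| = sqrt(121+4) = 11.1803
|b| = sqrt(196+324) = 22.8035
cos(theta) = 118/(sqrt(125)*sqrt(520)) = 118/sqrt(65000) = 0.462834
theta = arccos(118/sqrt(65000)) = 62.4299 degrees

a·b = 118, theta = 62.4299 deg


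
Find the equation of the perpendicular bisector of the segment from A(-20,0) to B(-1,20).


Midpoint = (-10.5, 10)
Slope of AB = dy/dx = 20/19 = 1.0526
Perp slope = -dx/dy = -19/20 = -0.9500
b = My - (perp slope)*Mx = 10 + (19*(-10.5))/20 = 10 - 9.9750 = 0.0250

y = -0.9500x + 0.0250


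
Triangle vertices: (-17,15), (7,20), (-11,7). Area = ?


-17*(20-7) = -221
7*(7-15) = -56
-11*(15-20) = 55
sum = -222
Area = |-222|/2 = 111.0000

111.0000 sq units


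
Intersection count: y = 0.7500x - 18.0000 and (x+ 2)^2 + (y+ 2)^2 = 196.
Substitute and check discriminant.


Substitute y = 0.7500x - 18.0000: (x+ 2)^2 + (0.7500x- 18.0000+ 2)^2 = 196
Expand to Ax^2 + Bx + C = 0, where b-k = -16
A = 1+m^2 = 1.5625
B = 2(m(b-k) - h) = 2(0.7500*(-16) + 2) = -20
C = h^2 + (b-k)^2 - r^2 = 4 + 256 - 196 = 64
disc = B^2-4AC = 400.0000 - 400.0000 = 0
disc = 0

1 intersection point (tangent)


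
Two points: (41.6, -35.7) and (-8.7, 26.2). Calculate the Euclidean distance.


dx = -8.7 - 41.6 = -50.3
dy = 26.2 + 35.7 = 61.9
d = sqrt(2530.09 + 3831.61) = sqrt(6361.7) = 79.7603

79.7603


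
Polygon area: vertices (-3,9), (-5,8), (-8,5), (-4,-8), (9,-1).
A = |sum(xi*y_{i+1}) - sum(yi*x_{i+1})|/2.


sum(xi*y_{i+1}) = -3*8 - 5*5 - 8*(-8) - 4*(-1) + 9*9 = 100
sum(yi*x_{i+1}) = 9*(-5) + 8*(-8) + 5*(-4) - 8*9 - 1*(-3) = -198
Area = |100 + 198|/2 = 298/2 = 149.0000

149.0000 sq units


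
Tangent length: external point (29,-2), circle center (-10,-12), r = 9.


d = sqrt((29+ 10)^2 + (-2+ 12)^2) = sqrt(1521+100) = 40.2616
L = sqrt(1621.0000 - 81) = sqrt(1540.0000) = 39.2428

39.2428


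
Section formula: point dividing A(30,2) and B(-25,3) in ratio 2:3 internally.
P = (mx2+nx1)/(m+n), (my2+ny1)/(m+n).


Px = (2*(-25) + 3*30)/5 = 40/5 = 8.0000
Py = (2*3 + 3*2)/5 = 12/5 = 2.4000

P = (8.0000, 2.4000)


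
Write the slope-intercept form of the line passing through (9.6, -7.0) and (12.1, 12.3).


m = (19.3)/(2.5) = 7.7200
b = y1 - m*x1 = -7.0 - (19.3*9.6)/(2.5) = -7.0 - 74.1120 = -81.1120

y = 7.7200x - 81.1120


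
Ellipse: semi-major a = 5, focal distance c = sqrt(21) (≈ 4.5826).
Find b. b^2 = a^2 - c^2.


b^2 = 5^2 - (sqrt(21))^2 = 25 - 21 = 4
b = sqrt(4) = 2

b = 2


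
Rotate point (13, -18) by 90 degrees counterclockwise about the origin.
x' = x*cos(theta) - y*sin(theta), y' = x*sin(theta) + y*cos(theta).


cos(90) = 0, sin(90) = 1
x' = 13*0 + 18*1 = 18
y' = 13*1 - 18*0 = 13

(18, 13)


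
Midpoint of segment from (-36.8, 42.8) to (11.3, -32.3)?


Mx = (-36.8 + 11.3)/2 = -25.5/2 = -12.7500
My = (42.8 - 32.3)/2 = 10.5/2 = 5.2500

(-12.7500, 5.2500)


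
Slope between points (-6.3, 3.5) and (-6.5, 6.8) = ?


dy = 6.8 - 3.5 = 3.3
dx = -6.5 + 6.3 = -0.2
m = 3.3/(-0.2) = -16.5000

m = -16.5000


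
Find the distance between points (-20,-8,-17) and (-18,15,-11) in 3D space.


dx=2, dy=23, dz=6
d = sqrt(4+529+36) = sqrt(569) = 23.8537

23.8537


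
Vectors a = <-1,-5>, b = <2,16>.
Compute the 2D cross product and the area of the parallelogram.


cross = -1*16 + 5*2 = -16 + 10 = -6
Parallelogram area = |-6| = 6

cross = -6, parallelogram area = 6


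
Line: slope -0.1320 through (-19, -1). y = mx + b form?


y + 1 = -0.1320(x + 19)
y = -0.1320x - 1 + 0.1320*(-19)
y = -0.1320x - 3.5080

y = -0.1320x - 3.5080


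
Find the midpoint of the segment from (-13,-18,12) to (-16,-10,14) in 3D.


Mx = (-13- 16)/2 = -14.5000
My = (-18- 10)/2 = -14.0000
Mz = (12+14)/2 = 13.0000

M = (-14.5000, -14.0000, 13.0000)


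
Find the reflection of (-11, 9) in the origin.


Reflection rule for origin: (-x, -y)
(-11, 9) -> (11, -9)

(11, -9)


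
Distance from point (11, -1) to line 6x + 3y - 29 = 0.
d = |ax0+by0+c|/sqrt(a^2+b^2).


|6*11 + 3*(-1) - 29| = |34| = 34
sqrt(36 + 9) = sqrt(45) = 6.7082
d = 34/sqrt(45) = 5.0684

5.0684


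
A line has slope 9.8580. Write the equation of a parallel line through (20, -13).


Parallel lines have equal slopes.
m2 = 9.8580
b2 = -13 - 9.8580*20 = -210.1600

y = 9.8580x - 210.1600


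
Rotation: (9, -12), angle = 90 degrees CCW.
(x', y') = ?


cos(90) = 0, sin(90) = 1
x' = 9*0 + 12*1 = 12
y' = 9*1 - 12*0 = 9

(12, 9)


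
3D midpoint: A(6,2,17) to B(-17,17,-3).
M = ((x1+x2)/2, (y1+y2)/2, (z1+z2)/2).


Mx = (6- 17)/2 = -5.5000
My = (2+17)/2 = 9.5000
Mz = (17- 3)/2 = 7.0000

M = (-5.5000, 9.5000, 7.0000)


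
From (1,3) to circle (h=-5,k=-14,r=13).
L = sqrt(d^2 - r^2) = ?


d = sqrt((1+ 5)^2 + (3+ 14)^2) = sqrt(36+289) = 18.0278
L = sqrt(325.0000 - 169) = sqrt(156.0000) = 12.4900

12.4900


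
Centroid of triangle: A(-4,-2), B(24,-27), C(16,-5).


Gx = (-4+24+16)/3 = 36/3 = 12.0000
Gy = (-2- 27- 5)/3 = -34/3 = -11.3333

G = (12.0000, -11.3333)


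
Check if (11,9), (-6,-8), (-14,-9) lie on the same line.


11*(-8+ 9) - 6*(-9-9) - 14*(9+ 8)
= 11 + 108 - 238 = -119

No, not collinear (determinant = -119)


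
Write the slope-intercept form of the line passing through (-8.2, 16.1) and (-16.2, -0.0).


m = (-16.1)/(-8.0) = 2.0125
b = y1 - m*x1 = 16.1 - (-16.1*(-8.2))/(-8.0) = 16.1 + 16.5025 = 32.6025

y = 2.0125x + 32.6025


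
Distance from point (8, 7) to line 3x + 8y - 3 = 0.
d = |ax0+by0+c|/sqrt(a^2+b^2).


|3*8 + 8*7 - 3| = |77| = 77
sqrt(9 + 64) = sqrt(73) = 8.5440
d = 77/sqrt(73) = 9.0122

9.0122


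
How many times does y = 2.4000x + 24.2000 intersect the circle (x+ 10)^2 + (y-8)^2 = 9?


Substitute y = 2.4000x + 24.2000: (x+ 10)^2 + (2.4000x+24.2000-8)^2 = 9
Expand to Ax^2 + Bx + C = 0, where b-k = 16.2
A = 1+m^2 = 6.76
B = 2(m(b-k) - h) = 2(2.4000*16.2 + 10) = 97.76
C = h^2 + (b-k)^2 - r^2 = 100 + 262.44 - 9 = 353.44
disc = B^2-4AC = 9557.0176 - 9557.0176 = 0
disc = 0

1 intersection point (tangent)


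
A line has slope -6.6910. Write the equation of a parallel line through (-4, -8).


Parallel lines have equal slopes.
m2 = -6.6910
b2 = -8 + 6.6910*(-4) = -34.7640

y = -6.6910x - 34.7640


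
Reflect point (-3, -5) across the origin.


Reflection rule for origin: (-x, -y)
(-3, -5) -> (3, 5)

(3, 5)


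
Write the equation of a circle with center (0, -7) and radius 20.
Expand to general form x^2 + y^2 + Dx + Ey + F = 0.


(x-0)^2 + (y+ 7)^2 = 20^2
D = -2h = 0, E = -2k = 14
F = h^2+k^2-r^2 = 0+49-400 = -351

x^2 + y^2 + 14y - 351 = 0


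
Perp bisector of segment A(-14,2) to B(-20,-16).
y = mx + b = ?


Midpoint = (-17, -7)
Slope of AB = dy/dx = -18/(-6) = 3.0000
Perp slope = -dx/dy = -6/18 = -0.3333
b = My - (perp slope)*Mx = -7 + (-6*(-17))/(-18) = -7 - 5.6667 = -12.6667

y = -0.3333x - 12.6667


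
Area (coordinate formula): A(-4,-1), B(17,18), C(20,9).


-4*(18-9) = -36
17*(9+ 1) = 170
20*(-1-18) = -380
sum = -246
Area = |-246|/2 = 123.0000

123.0000 sq units


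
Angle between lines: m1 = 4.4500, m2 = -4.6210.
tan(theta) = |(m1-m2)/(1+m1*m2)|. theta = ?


m1-m2 = 9.071
1+m1*m2 = -19.56345
tan(theta) = |9.071/(-19.56345)| = 0.463671
theta = arctan(|9.071/(-19.56345)|) = 24.8758 degrees (acute angle)

24.8758 degrees


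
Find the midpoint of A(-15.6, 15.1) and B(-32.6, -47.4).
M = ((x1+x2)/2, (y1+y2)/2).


Mx = (-15.6 - 32.6)/2 = -48.2/2 = -24.1000
My = (15.1 - 47.4)/2 = -32.3/2 = -16.1500

(-24.1000, -16.1500)


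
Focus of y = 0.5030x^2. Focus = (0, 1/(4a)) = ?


a = 0.5030
4a = 2.0120
focus = (0, 1/2.0120) = (0, 0.4970)

Focus = (0, 0.4970)


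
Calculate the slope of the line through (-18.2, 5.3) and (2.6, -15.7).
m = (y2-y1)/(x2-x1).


dy = -15.7 - 5.3 = -21.0
dx = 2.6 + 18.2 = 20.8
m = -21.0/20.8 = -1.0096

m = -1.0096


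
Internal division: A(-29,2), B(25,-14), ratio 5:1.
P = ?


Px = (5*25 + 1*(-29))/6 = 96/6 = 16.0000
Py = (5*(-14) + 1*2)/6 = -68/6 = -11.3333

P = (16.0000, -11.3333)


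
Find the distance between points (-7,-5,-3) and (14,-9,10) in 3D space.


dx=21, dy=-4, dz=13
d = sqrt(441+16+169) = sqrt(626) = 25.0200

25.0200


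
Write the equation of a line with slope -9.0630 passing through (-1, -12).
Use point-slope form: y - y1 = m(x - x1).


y + 12 = -9.0630(x + 1)
y = -9.0630x - 12 + 9.0630*(-1)
y = -9.0630x - 21.0630

y = -9.0630x - 21.0630


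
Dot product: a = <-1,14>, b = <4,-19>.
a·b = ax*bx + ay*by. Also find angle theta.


a·b = -1*4 + 14*(-19) = -4 - 266 = -270
|a| = sqrt(1+196) = 14.0357
|b| = sqrt(16+361) = 19.4165
cos(theta) = -270/(sqrt(197)*sqrt(377)) = -270/sqrt(74269) = -0.990741
theta = arccos(-270/sqrt(74269)) = 172.1970 degrees

a·b = -270, theta = 172.1970 deg


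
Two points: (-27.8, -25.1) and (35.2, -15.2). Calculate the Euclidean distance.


dx = 35.2 + 27.8 = 63.0
dy = -15.2 + 25.1 = 9.9
d = sqrt(3969.0 + 98.01) = sqrt(4067.01) = 63.7731

63.7731


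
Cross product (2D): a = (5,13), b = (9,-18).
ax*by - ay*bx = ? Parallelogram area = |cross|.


cross = 5*(-18) - 13*9 = -90 - 117 = -207
Parallelogram area = |-207| = 207

cross = -207, parallelogram area = 207


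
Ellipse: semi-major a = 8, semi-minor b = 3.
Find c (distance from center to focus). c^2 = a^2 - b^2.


c^2 = 8^2 - 3^2 = 64 - 9 = 55
c = sqrt(55) = 7.4162

c = 7.4162


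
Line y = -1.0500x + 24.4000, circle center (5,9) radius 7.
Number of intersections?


Substitute y = -1.0500x + 24.4000: (x-5)^2 + (-1.0500x+24.4000-9)^2 = 49
Expand to Ax^2 + Bx + C = 0, where b-k = 15.4
A = 1+m^2 = 2.1025
B = 2(m(b-k) - h) = 2(-1.0500*15.4 - 5) = -42.34
C = h^2 + (b-k)^2 - r^2 = 25 + 237.16 - 49 = 213.16
disc = B^2-4AC = 1792.6756 - 1792.6756 = 0
disc = 0

1 intersection point (tangent)


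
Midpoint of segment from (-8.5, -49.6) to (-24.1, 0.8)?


Mx = (-8.5 - 24.1)/2 = -32.6/2 = -16.3000
My = (-49.6 + 0.8)/2 = -48.8/2 = -24.4000

(-16.3000, -24.4000)


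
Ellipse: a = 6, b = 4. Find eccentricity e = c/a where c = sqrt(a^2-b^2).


c = sqrt(36-16) = sqrt(20) = 4.4721
e = c/a = sqrt(20)/6 = 0.7454

e = 0.7454


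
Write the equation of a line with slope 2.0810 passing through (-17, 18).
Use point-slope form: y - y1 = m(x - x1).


y - 18 = 2.0810(x + 17)
y = 2.0810x + 18 - 2.0810*(-17)
y = 2.0810x + 53.3770

y = 2.0810x + 53.3770


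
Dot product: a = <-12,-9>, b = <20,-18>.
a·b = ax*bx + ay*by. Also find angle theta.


a·b = -12*20 - 9*(-18) = -240 + 162 = -78
|a| = sqrt(144+81) = 15.0000
|b| = sqrt(400+324) = 26.9072
cos(theta) = -78/(sqrt(225)*sqrt(724)) = -78/sqrt(162900) = -0.193256
theta = arccos(-78/sqrt(162900)) = 101.1429 degrees

a·b = -78, theta = 101.1429 deg


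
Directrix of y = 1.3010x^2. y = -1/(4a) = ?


a = 1.3010
1/(4a) = 0.1922
directrix: y = -0.1922 = -0.1922

y = -0.1922


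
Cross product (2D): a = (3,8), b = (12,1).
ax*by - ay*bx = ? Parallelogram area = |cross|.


cross = 3*1 - 8*12 = 3 - 96 = -93
Parallelogram area = |-93| = 93

cross = -93, parallelogram area = 93


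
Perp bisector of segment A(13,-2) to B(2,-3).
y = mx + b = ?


Midpoint = (7.5, -2.5)
Slope of AB = dy/dx = -1/(-11) = 0.0909
Perp slope = -dx/dy = -11/1 = -11.0000
b = My - (perp slope)*Mx = -2.5 + (-11*7.5)/(-1) = -2.5 + 82.5000 = 80.0000

y = -11.0000x + 80.0000


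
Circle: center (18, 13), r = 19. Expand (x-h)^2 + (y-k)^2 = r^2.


(x-18)^2 + (y-13)^2 = 19^2
D = -2h = -36, E = -2k = -26
F = h^2+k^2-r^2 = 324+169-361 = 132

x^2 + y^2 - 36x - 26y + 132 = 0


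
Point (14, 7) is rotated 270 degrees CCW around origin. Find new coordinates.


cos(270) = 0, sin(270) = -1
x' = 14*0 - 7*(-1) = 7
y' = 14*(-1) + 7*0 = -14

(7, -14)


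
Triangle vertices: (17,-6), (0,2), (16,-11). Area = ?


17*(2+ 11) = 221
0*(-11+ 6) = 0
16*(-6-2) = -128
sum = 93
Area = |93|/2 = 46.5000

46.5000 sq units


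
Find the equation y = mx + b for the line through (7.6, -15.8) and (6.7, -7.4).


m = (8.4)/(-0.9) = -9.3333
b = y1 - m*x1 = -15.8 - (8.4*7.6)/(-0.9) = -15.8 + 70.9333 = 55.1333

y = -9.3333x + 55.1333


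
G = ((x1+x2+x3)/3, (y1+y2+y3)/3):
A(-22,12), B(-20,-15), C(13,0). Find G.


Gx = (-22- 20+13)/3 = -29/3 = -9.6667
Gy = (12- 15+0)/3 = -3/3 = -1.0000

G = (-9.6667, -1.0000)


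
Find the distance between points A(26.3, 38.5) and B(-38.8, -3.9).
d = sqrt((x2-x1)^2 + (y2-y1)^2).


dx = -38.8 - 26.3 = -65.1
dy = -3.9 - 38.5 = -42.4
d = sqrt(4238.01 + 1797.76) = sqrt(6035.77) = 77.6902

77.6902


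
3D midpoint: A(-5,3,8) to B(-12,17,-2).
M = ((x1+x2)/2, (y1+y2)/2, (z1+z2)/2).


Mx = (-5- 12)/2 = -8.5000
My = (3+17)/2 = 10.0000
Mz = (8- 2)/2 = 3.0000

M = (-8.5000, 10.0000, 3.0000)


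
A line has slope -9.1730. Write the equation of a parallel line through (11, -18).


Parallel lines have equal slopes.
m2 = -9.1730
b2 = -18 + 9.1730*11 = 82.9030

y = -9.1730x + 82.9030


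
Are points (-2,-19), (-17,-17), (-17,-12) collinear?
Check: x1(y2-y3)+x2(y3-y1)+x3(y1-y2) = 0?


-2*(-17+ 12) - 17*(-12+ 19) - 17*(-19+ 17)
= 10 - 119 + 34 = -75

No, not collinear (determinant = -75)


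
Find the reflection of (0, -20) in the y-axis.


Reflection rule for y-axis: (-x, y)
(0, -20) -> (0, -20)

(0, -20)


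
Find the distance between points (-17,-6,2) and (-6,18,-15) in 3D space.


dx=11, dy=24, dz=-17
d = sqrt(121+576+289) = sqrt(986) = 31.4006

31.4006


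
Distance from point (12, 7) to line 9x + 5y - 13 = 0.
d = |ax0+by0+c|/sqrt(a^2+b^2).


|9*12 + 5*7 - 13| = |130| = 130
sqrt(81 + 25) = sqrt(106) = 10.2956
d = 130/sqrt(106) = 12.6267

12.6267


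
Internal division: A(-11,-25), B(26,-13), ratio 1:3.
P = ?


Px = (1*26 + 3*(-11))/4 = -7/4 = -1.7500
Py = (1*(-13) + 3*(-25))/4 = -88/4 = -22.0000

P = (-1.7500, -22.0000)


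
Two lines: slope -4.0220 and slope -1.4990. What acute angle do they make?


m1-m2 = -2.523
1+m1*m2 = 7.028978
tan(theta) = |-2.523/7.028978| = 0.358943
theta = arctan(|-2.523/7.028978|) = 19.7452 degrees (acute angle)

19.7452 degrees


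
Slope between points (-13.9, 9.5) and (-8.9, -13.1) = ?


dy = -13.1 - 9.5 = -22.6
dx = -8.9 + 13.9 = 5.0
m = -22.6/5.0 = -4.5200

m = -4.5200


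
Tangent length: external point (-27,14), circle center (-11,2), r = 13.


d = sqrt((-27+ 11)^2 + (14-2)^2) = sqrt(256+144) = 20.0000
L = sqrt(400.0000 - 169) = sqrt(231.0000) = 15.1987

15.1987


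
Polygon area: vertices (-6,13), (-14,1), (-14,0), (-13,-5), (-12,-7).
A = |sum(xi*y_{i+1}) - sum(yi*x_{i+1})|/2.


sum(xi*y_{i+1}) = -6*1 - 14*0 - 14*(-5) - 13*(-7) - 12*13 = -1
sum(yi*x_{i+1}) = 13*(-14) + 1*(-14) + 0*(-13) - 5*(-12) - 7*(-6) = -94
Area = |-1 + 94|/2 = 93/2 = 46.5000

46.5000 sq units


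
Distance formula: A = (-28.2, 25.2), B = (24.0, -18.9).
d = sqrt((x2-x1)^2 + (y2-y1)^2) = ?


dx = 24.0 + 28.2 = 52.2
dy = -18.9 - 25.2 = -44.1
d = sqrt(2724.84 + 1944.81) = sqrt(4669.65) = 68.3348

68.3348


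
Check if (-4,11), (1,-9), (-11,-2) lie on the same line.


-4*(-9+ 2) + 1*(-2-11) - 11*(11+ 9)
= 28 - 13 - 220 = -205

No, not collinear (determinant = -205)


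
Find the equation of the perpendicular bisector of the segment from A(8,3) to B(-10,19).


Midpoint = (-1, 11)
Slope of AB = dy/dx = 16/(-18) = -0.8889
Perp slope = -dx/dy = 18/16 = 1.1250
b = My - (perp slope)*Mx = 11 + (-18*(-1))/16 = 11 + 1.1250 = 12.1250

y = 1.1250x + 12.1250


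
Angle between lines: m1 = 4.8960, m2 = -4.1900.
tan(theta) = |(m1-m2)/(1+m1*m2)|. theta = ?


m1-m2 = 9.086
1+m1*m2 = -19.51424
tan(theta) = |9.086/(-19.51424)| = 0.465609
theta = arctan(|9.086/(-19.51424)|) = 24.9671 degrees (acute angle)

24.9671 degrees


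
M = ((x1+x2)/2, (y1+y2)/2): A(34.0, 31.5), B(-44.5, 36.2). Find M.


Mx = (34.0 - 44.5)/2 = -10.5/2 = -5.2500
My = (31.5 + 36.2)/2 = 67.7/2 = 33.8500

(-5.2500, 33.8500)


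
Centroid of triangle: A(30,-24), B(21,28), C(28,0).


Gx = (30+21+28)/3 = 79/3 = 26.3333
Gy = (-24+28+0)/3 = 4/3 = 1.3333

G = (26.3333, 1.3333)


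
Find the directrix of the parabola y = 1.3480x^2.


a = 1.3480
1/(4a) = 0.1855
directrix: y = -0.1855 = -0.1855

y = -0.1855


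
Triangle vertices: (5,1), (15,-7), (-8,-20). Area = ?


5*(-7+ 20) = 65
15*(-20-1) = -315
-8*(1+ 7) = -64
sum = -314
Area = |-314|/2 = 157.0000

157.0000 sq units


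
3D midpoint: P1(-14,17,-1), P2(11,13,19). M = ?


Mx = (-14+11)/2 = -1.5000
My = (17+13)/2 = 15.0000
Mz = (-1+19)/2 = 9.0000

M = (-1.5000, 15.0000, 9.0000)


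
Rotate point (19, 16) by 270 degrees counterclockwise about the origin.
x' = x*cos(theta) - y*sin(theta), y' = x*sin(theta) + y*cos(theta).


cos(270) = 0, sin(270) = -1
x' = 19*0 - 16*(-1) = 16
y' = 19*(-1) + 16*0 = -19

(16, -19)


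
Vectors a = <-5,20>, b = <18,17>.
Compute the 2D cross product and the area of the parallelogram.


cross = -5*17 - 20*18 = -85 - 360 = -445
Parallelogram area = |-445| = 445

cross = -445, parallelogram area = 445


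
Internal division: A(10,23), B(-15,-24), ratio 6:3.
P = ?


Px = (6*(-15) + 3*10)/9 = -60/9 = -6.6667
Py = (6*(-24) + 3*23)/9 = -75/9 = -8.3333

P = (-6.6667, -8.3333)


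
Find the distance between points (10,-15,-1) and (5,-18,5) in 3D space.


dx=-5, dy=-3, dz=6
d = sqrt(25+9+36) = sqrt(70) = 8.3666

8.3666


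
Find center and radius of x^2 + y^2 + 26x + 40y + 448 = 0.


h = -D/2 = -26/2 = -13
k = -E/2 = -40/2 = -20
r^2 = h^2 + k^2 - F = 169 + 400 - 448 = 121
r = 11

Center (-13, -20), radius = 11


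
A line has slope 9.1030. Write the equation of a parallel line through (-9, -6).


Parallel lines have equal slopes.
m2 = 9.1030
b2 = -6 - 9.1030*(-9) = 75.9270

y = 9.1030x + 75.9270


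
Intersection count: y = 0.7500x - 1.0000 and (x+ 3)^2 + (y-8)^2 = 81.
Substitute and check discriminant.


Substitute y = 0.7500x - 1.0000: (x+ 3)^2 + (0.7500x- 1.0000-8)^2 = 81
Expand to Ax^2 + Bx + C = 0, where b-k = -9
A = 1+m^2 = 1.5625
B = 2(m(b-k) - h) = 2(0.7500*(-9) + 3) = -7.5
C = h^2 + (b-k)^2 - r^2 = 9 + 81 - 81 = 9
disc = B^2-4AC = 56.2500 - 56.2500 = 0
disc = 0

1 intersection point (tangent)


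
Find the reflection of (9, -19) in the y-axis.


Reflection rule for y-axis: (-x, y)
(9, -19) -> (-9, -19)

(-9, -19)


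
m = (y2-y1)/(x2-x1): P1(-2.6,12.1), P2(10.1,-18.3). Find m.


dy = -18.3 - 12.1 = -30.4
dx = 10.1 + 2.6 = 12.7
m = -30.4/12.7 = -2.3937

m = -2.3937


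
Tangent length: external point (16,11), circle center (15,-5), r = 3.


d = sqrt((16-15)^2 + (11+ 5)^2) = sqrt(1+256) = 16.0312
L = sqrt(257.0000 - 9) = sqrt(248.0000) = 15.7480

15.7480


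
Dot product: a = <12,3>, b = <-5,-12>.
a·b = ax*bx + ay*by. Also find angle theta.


a·b = 12*(-5) + 3*(-12) = -60 - 36 = -96
|a| = sqrt(144+9) = 12.3693
|b| = sqrt(25+144) = 13.0000
cos(theta) = -96/(sqrt(153)*sqrt(169)) = -96/sqrt(25857) = -0.597011
theta = arccos(-96/sqrt(25857)) = 126.6561 degrees

a·b = -96, theta = 126.6561 deg


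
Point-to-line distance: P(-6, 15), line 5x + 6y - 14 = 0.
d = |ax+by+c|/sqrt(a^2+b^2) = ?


|5*(-6) + 6*15 - 14| = |46| = 46
sqrt(25 + 36) = sqrt(61) = 7.8102
d = 46/sqrt(61) = 5.8897

5.8897


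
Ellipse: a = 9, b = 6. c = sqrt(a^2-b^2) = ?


c^2 = 9^2 - 6^2 = 81 - 36 = 45
c = sqrt(45) = 6.7082

c = 6.7082


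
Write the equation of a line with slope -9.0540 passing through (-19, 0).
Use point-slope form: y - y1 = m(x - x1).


y - 0 = -9.0540(x + 19)
y = -9.0540x + 0 + 9.0540*(-19)
y = -9.0540x - 172.0260

y = -9.0540x - 172.0260


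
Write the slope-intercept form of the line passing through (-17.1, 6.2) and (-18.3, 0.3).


m = (-5.9)/(-1.2) = 4.9167
b = y1 - m*x1 = 6.2 - (-5.9*(-17.1))/(-1.2) = 6.2 + 84.0750 = 90.2750

y = 4.9167x + 90.2750


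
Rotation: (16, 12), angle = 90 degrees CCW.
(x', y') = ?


cos(90) = 0, sin(90) = 1
x' = 16*0 - 12*1 = -12
y' = 16*1 + 12*0 = 16

(-12, 16)


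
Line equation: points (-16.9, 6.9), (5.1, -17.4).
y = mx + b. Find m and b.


m = (-24.3)/(22.0) = -1.1045
b = y1 - m*x1 = 6.9 - (-24.3*(-16.9))/(22.0) = 6.9 - 18.6668 = -11.7668

y = -1.1045x - 11.7668


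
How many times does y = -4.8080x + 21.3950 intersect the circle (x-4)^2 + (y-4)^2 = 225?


Substitute y = -4.8080x + 21.3950: (x-4)^2 + (-4.8080x+21.3950-4)^2 = 225
Expand to Ax^2 + Bx + C = 0, where b-k = 17.395
A = 1+m^2 = 24.116864
B = 2(m(b-k) - h) = 2(-4.8080*17.395 - 4) = -175.27032
C = h^2 + (b-k)^2 - r^2 = 16 + 302.586025 - 225 = 93.586025
disc = B^2-4AC = 30719.6851 - 9028.0057 = 21691.6794
disc > 0

2 intersection points


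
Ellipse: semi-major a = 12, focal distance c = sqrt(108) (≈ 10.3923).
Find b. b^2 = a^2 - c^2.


b^2 = 12^2 - (sqrt(108))^2 = 144 - 108 = 36
b = sqrt(36) = 6

b = 6


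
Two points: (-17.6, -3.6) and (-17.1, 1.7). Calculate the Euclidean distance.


dx = -17.1 + 17.6 = 0.5
dy = 1.7 + 3.6 = 5.3
d = sqrt(0.25 + 28.09) = sqrt(28.34) = 5.3235

5.3235


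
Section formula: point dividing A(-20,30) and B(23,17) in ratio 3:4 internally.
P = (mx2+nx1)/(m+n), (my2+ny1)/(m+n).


Px = (3*23 + 4*(-20))/7 = -11/7 = -1.5714
Py = (3*17 + 4*30)/7 = 171/7 = 24.4286

P = (-1.5714, 24.4286)


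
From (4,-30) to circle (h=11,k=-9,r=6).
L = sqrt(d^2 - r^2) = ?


d = sqrt((4-11)^2 + (-30+ 9)^2) = sqrt(49+441) = 22.1359
L = sqrt(490.0000 - 36) = sqrt(454.0000) = 21.3073

21.3073


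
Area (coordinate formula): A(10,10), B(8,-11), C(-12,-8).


10*(-11+ 8) = -30
8*(-8-10) = -144
-12*(10+ 11) = -252
sum = -426
Area = |-426|/2 = 213.0000

213.0000 sq units


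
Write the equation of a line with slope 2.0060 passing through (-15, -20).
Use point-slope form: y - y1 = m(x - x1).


y + 20 = 2.0060(x + 15)
y = 2.0060x - 20 - 2.0060*(-15)
y = 2.0060x + 10.0900

y = 2.0060x + 10.0900


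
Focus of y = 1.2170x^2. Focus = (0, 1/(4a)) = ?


a = 1.2170
4a = 4.8680
focus = (0, 1/4.8680) = (0, 0.2054)

Focus = (0, 0.2054)


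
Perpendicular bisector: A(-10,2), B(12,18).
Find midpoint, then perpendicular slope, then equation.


Midpoint = (1, 10)
Slope of AB = dy/dx = 16/22 = 0.7273
Perp slope = -dx/dy = -22/16 = -1.3750
b = My - (perp slope)*Mx = 10 + (22*1)/16 = 10 + 1.3750 = 11.3750

y = -1.3750x + 11.3750


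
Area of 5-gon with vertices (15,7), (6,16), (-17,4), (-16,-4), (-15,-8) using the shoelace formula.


sum(xi*y_{i+1}) = 15*16 + 6*4 - 17*(-4) - 16*(-8) - 15*7 = 355
sum(yi*x_{i+1}) = 7*6 + 16*(-17) + 4*(-16) - 4*(-15) - 8*15 = -354
Area = |355 + 354|/2 = 709/2 = 354.5000

354.5000 sq units


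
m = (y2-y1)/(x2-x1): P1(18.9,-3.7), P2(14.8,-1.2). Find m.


dy = -1.2 + 3.7 = 2.5
dx = 14.8 - 18.9 = -4.1
m = 2.5/(-4.1) = -0.6098

m = -0.6098


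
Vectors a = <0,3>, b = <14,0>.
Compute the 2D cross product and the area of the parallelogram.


cross = 0*0 - 3*14 = 0 - 42 = -42
Parallelogram area = |-42| = 42

cross = -42, parallelogram area = 42


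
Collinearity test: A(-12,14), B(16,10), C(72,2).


-12*(10-2) + 16*(2-14) + 72*(14-10)
= -96 - 192 + 288 = 0

Yes, collinear (determinant = 0)


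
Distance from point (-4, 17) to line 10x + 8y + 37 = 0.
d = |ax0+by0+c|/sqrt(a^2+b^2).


|10*(-4) + 8*17 + 37| = |133| = 133
sqrt(100 + 64) = sqrt(164) = 12.8062
d = 133/sqrt(164) = 10.3856

10.3856


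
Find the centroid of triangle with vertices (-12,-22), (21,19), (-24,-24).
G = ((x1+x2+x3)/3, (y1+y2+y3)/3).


Gx = (-12+21- 24)/3 = -15/3 = -5.0000
Gy = (-22+19- 24)/3 = -27/3 = -9.0000

G = (-5.0000, -9.0000)


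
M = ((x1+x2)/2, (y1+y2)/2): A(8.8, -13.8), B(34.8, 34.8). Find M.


Mx = (8.8 + 34.8)/2 = 43.6/2 = 21.8000
My = (-13.8 + 34.8)/2 = 21/2 = 10.5000

(21.8000, 10.5000)


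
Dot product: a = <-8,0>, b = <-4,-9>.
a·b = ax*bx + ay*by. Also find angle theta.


a·b = -8*(-4) + 0*(-9) = 32 + 0 = 32
|a| = sqrt(64+0) = 8.0000
|b| = sqrt(16+81) = 9.8489
cos(theta) = 32/(sqrt(64)*sqrt(97)) = 32/sqrt(6208) = 0.406138
theta = arccos(32/sqrt(6208)) = 66.0375 degrees

a·b = 32, theta = 66.0375 deg


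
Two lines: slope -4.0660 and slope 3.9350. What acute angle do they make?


m1-m2 = -8.001
1+m1*m2 = -14.99971
tan(theta) = |-8.001/(-14.99971)| = 0.533410
theta = arctan(|-8.001/(-14.99971)|) = 28.0759 degrees (acute angle)

28.0759 degrees


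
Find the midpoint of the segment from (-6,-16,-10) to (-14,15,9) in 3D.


Mx = (-6- 14)/2 = -10.0000
My = (-16+15)/2 = -0.5000
Mz = (-10+9)/2 = -0.5000

M = (-10.0000, -0.5000, -0.5000)


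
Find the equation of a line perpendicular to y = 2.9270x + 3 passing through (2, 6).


Perpendicular slope = -1/m1 = -1/2.9270 = -0.3416
b2 = y0 - m2*x0 = 6 + 2/2.9270 = 6 + 0.6833 = 6.6833

y = -0.3416x + 6.6833


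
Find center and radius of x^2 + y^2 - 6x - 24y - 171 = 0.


h = -D/2 = 6/2 = 3
k = -E/2 = 24/2 = 12
r^2 = h^2 + k^2 - F = 9 + 144 + 171 = 324
r = 18

Center (3, 12), radius = 18


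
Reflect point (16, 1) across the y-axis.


Reflection rule for y-axis: (-x, y)
(16, 1) -> (-16, 1)

(-16, 1)


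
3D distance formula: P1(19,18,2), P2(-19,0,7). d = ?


dx=-38, dy=-18, dz=5
d = sqrt(1444+324+25) = sqrt(1793) = 42.3438

42.3438


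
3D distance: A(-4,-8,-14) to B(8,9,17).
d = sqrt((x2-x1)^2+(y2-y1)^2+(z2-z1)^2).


dx=12, dy=17, dz=31
d = sqrt(144+289+961) = sqrt(1394) = 37.3363

37.3363


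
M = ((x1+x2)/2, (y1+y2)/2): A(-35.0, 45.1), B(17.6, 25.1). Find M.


Mx = (-35.0 + 17.6)/2 = -17.4/2 = -8.7000
My = (45.1 + 25.1)/2 = 70.2/2 = 35.1000

(-8.7000, 35.1000)


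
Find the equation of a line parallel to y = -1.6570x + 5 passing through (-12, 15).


Parallel lines have equal slopes.
m2 = -1.6570
b2 = 15 + 1.6570*(-12) = -4.8840

y = -1.6570x - 4.8840


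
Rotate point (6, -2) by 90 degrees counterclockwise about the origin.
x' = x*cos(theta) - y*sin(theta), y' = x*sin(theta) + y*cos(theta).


cos(90) = 0, sin(90) = 1
x' = 6*0 + 2*1 = 2
y' = 6*1 - 2*0 = 6

(2, 6)


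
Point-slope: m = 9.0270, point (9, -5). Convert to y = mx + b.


y + 5 = 9.0270(x - 9)
y = 9.0270x - 5 - 9.0270*9
y = 9.0270x - 86.2430

y = 9.0270x - 86.2430


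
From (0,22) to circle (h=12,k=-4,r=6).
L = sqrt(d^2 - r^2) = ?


d = sqrt((0-12)^2 + (22+ 4)^2) = sqrt(144+676) = 28.6356
L = sqrt(820.0000 - 36) = sqrt(784.0000) = 28.0000

28.0000


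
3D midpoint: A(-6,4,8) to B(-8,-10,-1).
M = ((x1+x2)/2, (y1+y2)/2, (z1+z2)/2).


Mx = (-6- 8)/2 = -7.0000
My = (4- 10)/2 = -3.0000
Mz = (8- 1)/2 = 3.5000

M = (-7.0000, -3.0000, 3.5000)


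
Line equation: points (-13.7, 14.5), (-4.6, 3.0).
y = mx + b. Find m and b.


m = (-11.5)/(9.1) = -1.2637
b = y1 - m*x1 = 14.5 - (-11.5*(-13.7))/(9.1) = 14.5 - 17.3132 = -2.8132

y = -1.2637x - 2.8132


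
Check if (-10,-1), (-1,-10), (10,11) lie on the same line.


-10*(-10-11) - 1*(11+ 1) + 10*(-1+ 10)
= 210 - 12 + 90 = 288

No, not collinear (determinant = 288)


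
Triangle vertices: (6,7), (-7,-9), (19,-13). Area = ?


6*(-9+ 13) = 24
-7*(-13-7) = 140
19*(7+ 9) = 304
sum = 468
Area = |468|/2 = 234.0000

234.0000 sq units


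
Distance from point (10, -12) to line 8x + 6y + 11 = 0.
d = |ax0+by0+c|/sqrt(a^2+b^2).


|8*10 + 6*(-12) + 11| = |19| = 19
sqrt(64 + 36) = sqrt(100) = 10.0000
d = 19/sqrt(100) = 1.9000

1.9000


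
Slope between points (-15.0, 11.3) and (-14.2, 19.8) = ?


dy = 19.8 - 11.3 = 8.5
dx = -14.2 + 15.0 = 0.8
m = 8.5/0.8 = 10.6250

m = 10.6250


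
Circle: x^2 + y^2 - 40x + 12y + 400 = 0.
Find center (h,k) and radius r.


h = -D/2 = 40/2 = 20
k = -E/2 = -12/2 = -6
r^2 = h^2 + k^2 - F = 400 + 36 - 400 = 36
r = 6

Center (20, -6), radius = 6


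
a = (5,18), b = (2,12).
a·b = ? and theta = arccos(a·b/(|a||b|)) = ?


a·b = 5*2 + 18*12 = 10 + 216 = 226
|a| = sqrt(25+324) = 18.6815
|b| = sqrt(4+144) = 12.1655
cos(theta) = 226/(sqrt(349)*sqrt(148)) = 226/sqrt(51652) = 0.994409
theta = arccos(226/sqrt(51652)) = 6.0618 degrees

a·b = 226, theta = 6.0618 deg


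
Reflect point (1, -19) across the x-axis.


Reflection rule for x-axis: (x, -y)
(1, -19) -> (1, 19)

(1, 19)


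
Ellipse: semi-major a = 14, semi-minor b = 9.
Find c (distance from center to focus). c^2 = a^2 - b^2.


c^2 = 14^2 - 9^2 = 196 - 81 = 115
c = sqrt(115) = 10.7238

c = 10.7238


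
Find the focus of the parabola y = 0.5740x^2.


a = 0.5740
4a = 2.2960
focus = (0, 1/2.2960) = (0, 0.4355)

Focus = (0, 0.4355)


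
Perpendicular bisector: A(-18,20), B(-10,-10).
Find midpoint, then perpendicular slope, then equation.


Midpoint = (-14, 5)
Slope of AB = dy/dx = -30/8 = -3.7500
Perp slope = -dx/dy = 8/30 = 0.2667
b = My - (perp slope)*Mx = 5 + (8*(-14))/(-30) = 5 + 3.7333 = 8.7333

y = 0.2667x + 8.7333


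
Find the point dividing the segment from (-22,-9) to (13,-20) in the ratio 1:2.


Px = (1*13 + 2*(-22))/3 = -31/3 = -10.3333
Py = (1*(-20) + 2*(-9))/3 = -38/3 = -12.6667

P = (-10.3333, -12.6667)


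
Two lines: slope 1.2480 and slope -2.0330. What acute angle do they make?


m1-m2 = 3.281
1+m1*m2 = -1.537184
tan(theta) = |3.281/(-1.537184)| = 2.134422
theta = arctan(|3.281/(-1.537184)|) = 64.8964 degrees (acute angle)

64.8964 degrees


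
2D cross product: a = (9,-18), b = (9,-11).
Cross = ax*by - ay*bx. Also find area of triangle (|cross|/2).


cross = 9*(-11) + 18*9 = -99 + 162 = 63
Triangle area = |63|/2 = 63/2 = 31.5000

cross = 63, triangle area = 31.5000


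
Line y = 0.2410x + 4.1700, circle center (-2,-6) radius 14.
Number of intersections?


Substitute y = 0.2410x + 4.1700: (x+ 2)^2 + (0.2410x+4.1700+ 6)^2 = 196
Expand to Ax^2 + Bx + C = 0, where b-k = 10.17
A = 1+m^2 = 1.058081
B = 2(m(b-k) - h) = 2(0.2410*10.17 + 2) = 8.90194
C = h^2 + (b-k)^2 - r^2 = 4 + 103.4289 - 196 = -88.5711
disc = B^2-4AC = 79.2445 + 374.8616 = 454.1061
disc > 0

2 intersection points


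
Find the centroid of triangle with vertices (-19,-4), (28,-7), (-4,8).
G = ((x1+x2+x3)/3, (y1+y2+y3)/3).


Gx = (-19+28- 4)/3 = 5/3 = 1.6667
Gy = (-4- 7+8)/3 = -3/3 = -1.0000

G = (1.6667, -1.0000)


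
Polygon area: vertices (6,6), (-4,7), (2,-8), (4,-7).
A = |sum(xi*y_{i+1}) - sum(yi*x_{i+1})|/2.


sum(xi*y_{i+1}) = 6*7 - 4*(-8) + 2*(-7) + 4*6 = 84
sum(yi*x_{i+1}) = 6*(-4) + 7*2 - 8*4 - 7*6 = -84
Area = |84 + 84|/2 = 168/2 = 84.0000

84.0000 sq units


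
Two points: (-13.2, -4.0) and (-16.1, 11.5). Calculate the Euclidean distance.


dx = -16.1 + 13.2 = -2.9
dy = 11.5 + 4.0 = 15.5
d = sqrt(8.41 + 240.25) = sqrt(248.66) = 15.7690

15.7690


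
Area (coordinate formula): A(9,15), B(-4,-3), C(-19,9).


9*(-3-9) = -108
-4*(9-15) = 24
-19*(15+ 3) = -342
sum = -426
Area = |-426|/2 = 213.0000

213.0000 sq units


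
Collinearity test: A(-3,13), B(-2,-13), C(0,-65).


-3*(-13+ 65) - 2*(-65-13) + 0*(13+ 13)
= -156 + 156 + 0 = 0

Yes, collinear (determinant = 0)


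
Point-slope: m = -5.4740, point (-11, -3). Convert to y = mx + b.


y + 3 = -5.4740(x + 11)
y = -5.4740x - 3 + 5.4740*(-11)
y = -5.4740x - 63.2140

y = -5.4740x - 63.2140


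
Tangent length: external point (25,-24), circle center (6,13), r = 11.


d = sqrt((25-6)^2 + (-24-13)^2) = sqrt(361+1369) = 41.5933
L = sqrt(1730.0000 - 121) = sqrt(1609.0000) = 40.1123

40.1123


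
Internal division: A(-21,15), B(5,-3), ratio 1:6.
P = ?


Px = (1*5 + 6*(-21))/7 = -121/7 = -17.2857
Py = (1*(-3) + 6*15)/7 = 87/7 = 12.4286

P = (-17.2857, 12.4286)


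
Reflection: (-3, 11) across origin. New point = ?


Reflection rule for origin: (-x, -y)
(-3, 11) -> (3, -11)

(3, -11)


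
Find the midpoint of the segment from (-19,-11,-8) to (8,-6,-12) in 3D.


Mx = (-19+8)/2 = -5.5000
My = (-11- 6)/2 = -8.5000
Mz = (-8- 12)/2 = -10.0000

M = (-5.5000, -8.5000, -10.0000)


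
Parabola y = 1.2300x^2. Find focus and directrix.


a = 1.2300
1/(4a) = 0.2033
Focus = (0, 0.2033)
Directrix: y = -0.2033

Focus = (0, 0.2033), Directrix: y = -0.2033


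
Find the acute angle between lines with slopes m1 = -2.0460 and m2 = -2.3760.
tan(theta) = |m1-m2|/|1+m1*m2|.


m1-m2 = 0.33
1+m1*m2 = 5.861296
tan(theta) = |0.33/5.861296| = 0.056302
theta = arctan(|0.33/5.861296|) = 3.2224 degrees (acute angle)

3.2224 degrees


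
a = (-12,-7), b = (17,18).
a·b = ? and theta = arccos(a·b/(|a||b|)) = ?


a·b = -12*17 - 7*18 = -204 - 126 = -330
|a| = sqrt(144+49) = 13.8924
|b| = sqrt(289+324) = 24.7588
cos(theta) = -330/(sqrt(193)*sqrt(613)) = -330/sqrt(118309) = -0.959412
theta = arccos(-330/sqrt(118309)) = 163.6199 degrees

a·b = -330, theta = 163.6199 deg


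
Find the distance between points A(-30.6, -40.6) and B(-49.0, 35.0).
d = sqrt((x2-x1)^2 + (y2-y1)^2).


dx = -49.0 + 30.6 = -18.4
dy = 35.0 + 40.6 = 75.6
d = sqrt(338.56 + 5715.36) = sqrt(6053.92) = 77.8069

77.8069


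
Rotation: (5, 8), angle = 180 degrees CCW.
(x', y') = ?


cos(180) = -1, sin(180) = 0
x' = 5*(-1) - 8*0 = -5
y' = 5*0 + 8*(-1) = -8

(-5, -8)


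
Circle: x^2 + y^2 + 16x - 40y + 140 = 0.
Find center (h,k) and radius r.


h = -D/2 = -16/2 = -8
k = -E/2 = 40/2 = 20
r^2 = h^2 + k^2 - F = 64 + 400 - 140 = 324
r = 18

Center (-8, 20), radius = 18
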